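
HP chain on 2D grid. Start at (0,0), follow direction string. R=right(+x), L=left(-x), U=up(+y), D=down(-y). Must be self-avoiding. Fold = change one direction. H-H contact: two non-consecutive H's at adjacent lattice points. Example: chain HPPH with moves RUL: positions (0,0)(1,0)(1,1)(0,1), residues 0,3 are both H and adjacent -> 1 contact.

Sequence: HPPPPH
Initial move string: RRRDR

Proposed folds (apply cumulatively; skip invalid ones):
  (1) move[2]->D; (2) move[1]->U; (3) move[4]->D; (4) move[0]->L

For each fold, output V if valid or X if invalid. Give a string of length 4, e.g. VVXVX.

Initial: RRRDR -> [(0, 0), (1, 0), (2, 0), (3, 0), (3, -1), (4, -1)]
Fold 1: move[2]->D => RRDDR VALID
Fold 2: move[1]->U => RUDDR INVALID (collision), skipped
Fold 3: move[4]->D => RRDDD VALID
Fold 4: move[0]->L => LRDDD INVALID (collision), skipped

Answer: VXVX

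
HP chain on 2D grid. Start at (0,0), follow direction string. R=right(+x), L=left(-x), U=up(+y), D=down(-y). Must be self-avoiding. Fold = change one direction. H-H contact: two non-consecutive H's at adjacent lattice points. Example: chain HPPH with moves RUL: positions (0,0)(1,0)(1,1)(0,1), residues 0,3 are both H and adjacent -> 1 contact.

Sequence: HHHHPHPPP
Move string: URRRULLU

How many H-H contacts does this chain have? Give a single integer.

Positions: [(0, 0), (0, 1), (1, 1), (2, 1), (3, 1), (3, 2), (2, 2), (1, 2), (1, 3)]
No H-H contacts found.

Answer: 0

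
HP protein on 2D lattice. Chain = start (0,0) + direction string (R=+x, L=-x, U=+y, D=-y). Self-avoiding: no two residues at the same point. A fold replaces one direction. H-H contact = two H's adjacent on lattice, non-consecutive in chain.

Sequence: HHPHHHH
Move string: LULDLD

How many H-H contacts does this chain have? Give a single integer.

Positions: [(0, 0), (-1, 0), (-1, 1), (-2, 1), (-2, 0), (-3, 0), (-3, -1)]
H-H contact: residue 1 @(-1,0) - residue 4 @(-2, 0)

Answer: 1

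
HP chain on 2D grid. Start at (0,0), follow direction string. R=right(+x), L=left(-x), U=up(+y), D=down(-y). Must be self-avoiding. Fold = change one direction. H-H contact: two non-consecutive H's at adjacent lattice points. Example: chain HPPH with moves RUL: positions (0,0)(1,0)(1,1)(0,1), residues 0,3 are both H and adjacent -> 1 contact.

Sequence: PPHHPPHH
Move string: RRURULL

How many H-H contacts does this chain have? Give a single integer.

Answer: 1

Derivation:
Positions: [(0, 0), (1, 0), (2, 0), (2, 1), (3, 1), (3, 2), (2, 2), (1, 2)]
H-H contact: residue 3 @(2,1) - residue 6 @(2, 2)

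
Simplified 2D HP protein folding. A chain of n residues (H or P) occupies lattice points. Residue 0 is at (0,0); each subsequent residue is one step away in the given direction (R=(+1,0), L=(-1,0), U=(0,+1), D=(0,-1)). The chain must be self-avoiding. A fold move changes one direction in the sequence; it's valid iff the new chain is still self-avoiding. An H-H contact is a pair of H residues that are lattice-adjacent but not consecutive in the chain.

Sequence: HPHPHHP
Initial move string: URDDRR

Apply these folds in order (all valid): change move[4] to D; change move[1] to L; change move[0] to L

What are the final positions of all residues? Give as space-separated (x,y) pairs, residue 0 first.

Initial moves: URDDRR
Fold: move[4]->D => URDDDR (positions: [(0, 0), (0, 1), (1, 1), (1, 0), (1, -1), (1, -2), (2, -2)])
Fold: move[1]->L => ULDDDR (positions: [(0, 0), (0, 1), (-1, 1), (-1, 0), (-1, -1), (-1, -2), (0, -2)])
Fold: move[0]->L => LLDDDR (positions: [(0, 0), (-1, 0), (-2, 0), (-2, -1), (-2, -2), (-2, -3), (-1, -3)])

Answer: (0,0) (-1,0) (-2,0) (-2,-1) (-2,-2) (-2,-3) (-1,-3)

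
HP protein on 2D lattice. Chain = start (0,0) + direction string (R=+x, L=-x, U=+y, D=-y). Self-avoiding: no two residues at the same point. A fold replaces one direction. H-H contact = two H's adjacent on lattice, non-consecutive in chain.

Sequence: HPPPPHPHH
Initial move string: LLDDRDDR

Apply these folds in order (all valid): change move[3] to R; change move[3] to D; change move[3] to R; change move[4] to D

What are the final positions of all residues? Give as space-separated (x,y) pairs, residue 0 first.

Answer: (0,0) (-1,0) (-2,0) (-2,-1) (-1,-1) (-1,-2) (-1,-3) (-1,-4) (0,-4)

Derivation:
Initial moves: LLDDRDDR
Fold: move[3]->R => LLDRRDDR (positions: [(0, 0), (-1, 0), (-2, 0), (-2, -1), (-1, -1), (0, -1), (0, -2), (0, -3), (1, -3)])
Fold: move[3]->D => LLDDRDDR (positions: [(0, 0), (-1, 0), (-2, 0), (-2, -1), (-2, -2), (-1, -2), (-1, -3), (-1, -4), (0, -4)])
Fold: move[3]->R => LLDRRDDR (positions: [(0, 0), (-1, 0), (-2, 0), (-2, -1), (-1, -1), (0, -1), (0, -2), (0, -3), (1, -3)])
Fold: move[4]->D => LLDRDDDR (positions: [(0, 0), (-1, 0), (-2, 0), (-2, -1), (-1, -1), (-1, -2), (-1, -3), (-1, -4), (0, -4)])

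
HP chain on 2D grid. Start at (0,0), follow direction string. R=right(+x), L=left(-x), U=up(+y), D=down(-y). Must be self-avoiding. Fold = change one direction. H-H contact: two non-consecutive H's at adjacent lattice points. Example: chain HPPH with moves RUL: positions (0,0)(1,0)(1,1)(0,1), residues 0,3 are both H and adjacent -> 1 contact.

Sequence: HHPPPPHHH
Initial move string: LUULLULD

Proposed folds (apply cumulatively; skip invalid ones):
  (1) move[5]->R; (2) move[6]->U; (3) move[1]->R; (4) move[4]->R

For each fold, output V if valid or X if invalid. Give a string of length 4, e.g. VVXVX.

Initial: LUULLULD -> [(0, 0), (-1, 0), (-1, 1), (-1, 2), (-2, 2), (-3, 2), (-3, 3), (-4, 3), (-4, 2)]
Fold 1: move[5]->R => LUULLRLD INVALID (collision), skipped
Fold 2: move[6]->U => LUULLUUD INVALID (collision), skipped
Fold 3: move[1]->R => LRULLULD INVALID (collision), skipped
Fold 4: move[4]->R => LUULRULD INVALID (collision), skipped

Answer: XXXX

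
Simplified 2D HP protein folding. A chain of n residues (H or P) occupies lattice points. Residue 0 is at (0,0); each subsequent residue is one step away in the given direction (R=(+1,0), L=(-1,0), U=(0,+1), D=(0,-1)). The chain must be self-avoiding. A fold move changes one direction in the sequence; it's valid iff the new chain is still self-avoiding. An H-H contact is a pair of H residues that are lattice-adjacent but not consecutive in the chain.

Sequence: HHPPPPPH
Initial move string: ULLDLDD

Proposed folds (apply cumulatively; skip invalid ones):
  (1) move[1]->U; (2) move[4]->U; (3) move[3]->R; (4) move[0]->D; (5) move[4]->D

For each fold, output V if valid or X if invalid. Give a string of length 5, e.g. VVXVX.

Initial: ULLDLDD -> [(0, 0), (0, 1), (-1, 1), (-2, 1), (-2, 0), (-3, 0), (-3, -1), (-3, -2)]
Fold 1: move[1]->U => UULDLDD VALID
Fold 2: move[4]->U => UULDUDD INVALID (collision), skipped
Fold 3: move[3]->R => UULRLDD INVALID (collision), skipped
Fold 4: move[0]->D => DULDLDD INVALID (collision), skipped
Fold 5: move[4]->D => UULDDDD VALID

Answer: VXXXV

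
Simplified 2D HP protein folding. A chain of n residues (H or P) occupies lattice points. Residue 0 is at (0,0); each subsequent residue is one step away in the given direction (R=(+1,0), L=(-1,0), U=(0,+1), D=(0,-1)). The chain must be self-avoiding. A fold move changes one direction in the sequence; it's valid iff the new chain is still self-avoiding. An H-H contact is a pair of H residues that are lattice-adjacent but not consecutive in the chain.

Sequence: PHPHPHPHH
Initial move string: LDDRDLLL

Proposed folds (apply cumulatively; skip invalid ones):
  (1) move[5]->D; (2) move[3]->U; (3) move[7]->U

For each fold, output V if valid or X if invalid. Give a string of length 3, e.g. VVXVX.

Initial: LDDRDLLL -> [(0, 0), (-1, 0), (-1, -1), (-1, -2), (0, -2), (0, -3), (-1, -3), (-2, -3), (-3, -3)]
Fold 1: move[5]->D => LDDRDDLL VALID
Fold 2: move[3]->U => LDDUDDLL INVALID (collision), skipped
Fold 3: move[7]->U => LDDRDDLU VALID

Answer: VXV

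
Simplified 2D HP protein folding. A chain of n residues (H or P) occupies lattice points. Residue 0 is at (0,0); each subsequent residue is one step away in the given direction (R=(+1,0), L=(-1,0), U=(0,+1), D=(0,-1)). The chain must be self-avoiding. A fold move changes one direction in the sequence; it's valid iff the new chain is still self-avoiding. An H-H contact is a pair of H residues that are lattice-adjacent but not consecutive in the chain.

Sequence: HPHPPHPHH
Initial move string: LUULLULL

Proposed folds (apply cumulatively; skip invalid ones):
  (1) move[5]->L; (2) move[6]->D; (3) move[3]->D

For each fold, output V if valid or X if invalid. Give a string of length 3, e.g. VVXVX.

Answer: VVX

Derivation:
Initial: LUULLULL -> [(0, 0), (-1, 0), (-1, 1), (-1, 2), (-2, 2), (-3, 2), (-3, 3), (-4, 3), (-5, 3)]
Fold 1: move[5]->L => LUULLLLL VALID
Fold 2: move[6]->D => LUULLLDL VALID
Fold 3: move[3]->D => LUUDLLDL INVALID (collision), skipped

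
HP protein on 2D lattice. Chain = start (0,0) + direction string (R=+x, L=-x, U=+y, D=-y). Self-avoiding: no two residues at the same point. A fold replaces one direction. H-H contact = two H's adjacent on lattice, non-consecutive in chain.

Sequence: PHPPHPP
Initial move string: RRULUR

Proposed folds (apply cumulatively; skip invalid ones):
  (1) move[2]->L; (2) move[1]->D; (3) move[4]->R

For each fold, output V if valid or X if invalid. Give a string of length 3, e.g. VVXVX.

Initial: RRULUR -> [(0, 0), (1, 0), (2, 0), (2, 1), (1, 1), (1, 2), (2, 2)]
Fold 1: move[2]->L => RRLLUR INVALID (collision), skipped
Fold 2: move[1]->D => RDULUR INVALID (collision), skipped
Fold 3: move[4]->R => RRULRR INVALID (collision), skipped

Answer: XXX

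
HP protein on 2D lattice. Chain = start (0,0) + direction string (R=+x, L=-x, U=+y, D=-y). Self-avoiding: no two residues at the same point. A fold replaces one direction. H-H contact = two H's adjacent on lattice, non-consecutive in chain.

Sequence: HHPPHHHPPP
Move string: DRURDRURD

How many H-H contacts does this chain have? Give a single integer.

Answer: 0

Derivation:
Positions: [(0, 0), (0, -1), (1, -1), (1, 0), (2, 0), (2, -1), (3, -1), (3, 0), (4, 0), (4, -1)]
No H-H contacts found.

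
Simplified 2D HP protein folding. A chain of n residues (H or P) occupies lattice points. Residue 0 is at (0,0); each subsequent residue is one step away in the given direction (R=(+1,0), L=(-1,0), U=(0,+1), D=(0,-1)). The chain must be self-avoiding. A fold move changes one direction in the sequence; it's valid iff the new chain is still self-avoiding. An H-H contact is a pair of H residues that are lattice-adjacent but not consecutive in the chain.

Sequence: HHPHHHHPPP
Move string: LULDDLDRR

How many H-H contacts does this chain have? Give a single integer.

Positions: [(0, 0), (-1, 0), (-1, 1), (-2, 1), (-2, 0), (-2, -1), (-3, -1), (-3, -2), (-2, -2), (-1, -2)]
H-H contact: residue 1 @(-1,0) - residue 4 @(-2, 0)

Answer: 1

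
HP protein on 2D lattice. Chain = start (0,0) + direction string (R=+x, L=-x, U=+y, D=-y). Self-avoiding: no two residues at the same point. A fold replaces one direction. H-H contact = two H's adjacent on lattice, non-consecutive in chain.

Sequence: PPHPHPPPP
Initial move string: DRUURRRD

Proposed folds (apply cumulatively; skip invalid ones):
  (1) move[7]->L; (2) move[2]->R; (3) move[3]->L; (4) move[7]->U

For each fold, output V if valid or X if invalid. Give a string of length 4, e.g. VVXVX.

Answer: XVXV

Derivation:
Initial: DRUURRRD -> [(0, 0), (0, -1), (1, -1), (1, 0), (1, 1), (2, 1), (3, 1), (4, 1), (4, 0)]
Fold 1: move[7]->L => DRUURRRL INVALID (collision), skipped
Fold 2: move[2]->R => DRRURRRD VALID
Fold 3: move[3]->L => DRRLRRRD INVALID (collision), skipped
Fold 4: move[7]->U => DRRURRRU VALID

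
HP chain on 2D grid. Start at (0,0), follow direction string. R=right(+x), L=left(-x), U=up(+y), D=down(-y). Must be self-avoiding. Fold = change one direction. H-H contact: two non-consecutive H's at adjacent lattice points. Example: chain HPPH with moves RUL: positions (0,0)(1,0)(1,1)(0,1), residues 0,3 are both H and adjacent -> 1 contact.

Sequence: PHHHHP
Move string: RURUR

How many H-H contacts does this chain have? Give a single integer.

Positions: [(0, 0), (1, 0), (1, 1), (2, 1), (2, 2), (3, 2)]
No H-H contacts found.

Answer: 0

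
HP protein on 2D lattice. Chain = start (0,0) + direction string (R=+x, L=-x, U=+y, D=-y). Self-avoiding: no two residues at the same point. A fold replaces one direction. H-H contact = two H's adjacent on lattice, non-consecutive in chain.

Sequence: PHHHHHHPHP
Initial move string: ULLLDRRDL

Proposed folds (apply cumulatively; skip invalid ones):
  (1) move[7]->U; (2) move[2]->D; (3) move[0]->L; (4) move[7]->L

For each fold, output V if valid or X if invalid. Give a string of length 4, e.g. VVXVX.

Answer: XVVX

Derivation:
Initial: ULLLDRRDL -> [(0, 0), (0, 1), (-1, 1), (-2, 1), (-3, 1), (-3, 0), (-2, 0), (-1, 0), (-1, -1), (-2, -1)]
Fold 1: move[7]->U => ULLLDRRUL INVALID (collision), skipped
Fold 2: move[2]->D => ULDLDRRDL VALID
Fold 3: move[0]->L => LLDLDRRDL VALID
Fold 4: move[7]->L => LLDLDRRLL INVALID (collision), skipped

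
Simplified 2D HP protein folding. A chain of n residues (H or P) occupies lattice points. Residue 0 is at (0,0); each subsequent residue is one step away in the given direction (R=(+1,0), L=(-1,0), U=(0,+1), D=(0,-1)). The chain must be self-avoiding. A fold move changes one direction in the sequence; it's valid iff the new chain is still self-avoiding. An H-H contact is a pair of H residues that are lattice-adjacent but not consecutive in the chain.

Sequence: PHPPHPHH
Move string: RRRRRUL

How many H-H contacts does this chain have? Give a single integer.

Positions: [(0, 0), (1, 0), (2, 0), (3, 0), (4, 0), (5, 0), (5, 1), (4, 1)]
H-H contact: residue 4 @(4,0) - residue 7 @(4, 1)

Answer: 1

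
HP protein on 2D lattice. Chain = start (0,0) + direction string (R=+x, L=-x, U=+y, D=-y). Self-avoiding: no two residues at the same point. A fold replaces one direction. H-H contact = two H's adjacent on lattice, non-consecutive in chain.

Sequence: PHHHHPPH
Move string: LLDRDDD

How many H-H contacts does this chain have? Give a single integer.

Positions: [(0, 0), (-1, 0), (-2, 0), (-2, -1), (-1, -1), (-1, -2), (-1, -3), (-1, -4)]
H-H contact: residue 1 @(-1,0) - residue 4 @(-1, -1)

Answer: 1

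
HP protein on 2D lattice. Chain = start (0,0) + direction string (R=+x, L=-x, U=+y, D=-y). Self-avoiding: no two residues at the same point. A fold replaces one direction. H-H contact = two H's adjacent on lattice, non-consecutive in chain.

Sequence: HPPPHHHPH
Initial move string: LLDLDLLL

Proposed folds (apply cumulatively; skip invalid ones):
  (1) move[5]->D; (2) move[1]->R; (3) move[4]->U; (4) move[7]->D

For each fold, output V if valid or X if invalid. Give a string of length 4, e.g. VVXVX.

Answer: VXXV

Derivation:
Initial: LLDLDLLL -> [(0, 0), (-1, 0), (-2, 0), (-2, -1), (-3, -1), (-3, -2), (-4, -2), (-5, -2), (-6, -2)]
Fold 1: move[5]->D => LLDLDDLL VALID
Fold 2: move[1]->R => LRDLDDLL INVALID (collision), skipped
Fold 3: move[4]->U => LLDLUDLL INVALID (collision), skipped
Fold 4: move[7]->D => LLDLDDLD VALID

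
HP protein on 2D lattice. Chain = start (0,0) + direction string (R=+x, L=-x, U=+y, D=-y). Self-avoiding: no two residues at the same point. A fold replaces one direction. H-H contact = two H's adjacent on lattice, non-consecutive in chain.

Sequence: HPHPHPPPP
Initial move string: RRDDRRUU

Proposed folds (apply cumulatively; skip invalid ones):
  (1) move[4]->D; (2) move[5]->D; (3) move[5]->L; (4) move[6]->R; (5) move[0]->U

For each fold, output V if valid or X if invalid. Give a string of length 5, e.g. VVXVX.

Answer: VXVXX

Derivation:
Initial: RRDDRRUU -> [(0, 0), (1, 0), (2, 0), (2, -1), (2, -2), (3, -2), (4, -2), (4, -1), (4, 0)]
Fold 1: move[4]->D => RRDDDRUU VALID
Fold 2: move[5]->D => RRDDDDUU INVALID (collision), skipped
Fold 3: move[5]->L => RRDDDLUU VALID
Fold 4: move[6]->R => RRDDDLRU INVALID (collision), skipped
Fold 5: move[0]->U => URDDDLUU INVALID (collision), skipped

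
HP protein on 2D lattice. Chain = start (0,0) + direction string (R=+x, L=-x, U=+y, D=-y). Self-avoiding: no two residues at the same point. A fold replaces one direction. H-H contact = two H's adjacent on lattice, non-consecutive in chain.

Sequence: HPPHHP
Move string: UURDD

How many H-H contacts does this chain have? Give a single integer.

Positions: [(0, 0), (0, 1), (0, 2), (1, 2), (1, 1), (1, 0)]
No H-H contacts found.

Answer: 0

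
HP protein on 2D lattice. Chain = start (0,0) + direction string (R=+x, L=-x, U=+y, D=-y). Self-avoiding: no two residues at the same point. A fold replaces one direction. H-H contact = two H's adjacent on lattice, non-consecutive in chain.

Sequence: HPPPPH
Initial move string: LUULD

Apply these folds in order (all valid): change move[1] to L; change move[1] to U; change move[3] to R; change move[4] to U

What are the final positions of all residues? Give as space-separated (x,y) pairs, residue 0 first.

Initial moves: LUULD
Fold: move[1]->L => LLULD (positions: [(0, 0), (-1, 0), (-2, 0), (-2, 1), (-3, 1), (-3, 0)])
Fold: move[1]->U => LUULD (positions: [(0, 0), (-1, 0), (-1, 1), (-1, 2), (-2, 2), (-2, 1)])
Fold: move[3]->R => LUURD (positions: [(0, 0), (-1, 0), (-1, 1), (-1, 2), (0, 2), (0, 1)])
Fold: move[4]->U => LUURU (positions: [(0, 0), (-1, 0), (-1, 1), (-1, 2), (0, 2), (0, 3)])

Answer: (0,0) (-1,0) (-1,1) (-1,2) (0,2) (0,3)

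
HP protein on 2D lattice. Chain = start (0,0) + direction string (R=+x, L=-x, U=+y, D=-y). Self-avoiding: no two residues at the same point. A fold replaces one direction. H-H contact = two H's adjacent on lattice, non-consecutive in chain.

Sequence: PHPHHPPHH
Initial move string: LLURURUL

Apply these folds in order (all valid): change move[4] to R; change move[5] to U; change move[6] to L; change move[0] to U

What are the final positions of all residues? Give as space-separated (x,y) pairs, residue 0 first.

Initial moves: LLURURUL
Fold: move[4]->R => LLURRRUL (positions: [(0, 0), (-1, 0), (-2, 0), (-2, 1), (-1, 1), (0, 1), (1, 1), (1, 2), (0, 2)])
Fold: move[5]->U => LLURRUUL (positions: [(0, 0), (-1, 0), (-2, 0), (-2, 1), (-1, 1), (0, 1), (0, 2), (0, 3), (-1, 3)])
Fold: move[6]->L => LLURRULL (positions: [(0, 0), (-1, 0), (-2, 0), (-2, 1), (-1, 1), (0, 1), (0, 2), (-1, 2), (-2, 2)])
Fold: move[0]->U => ULURRULL (positions: [(0, 0), (0, 1), (-1, 1), (-1, 2), (0, 2), (1, 2), (1, 3), (0, 3), (-1, 3)])

Answer: (0,0) (0,1) (-1,1) (-1,2) (0,2) (1,2) (1,3) (0,3) (-1,3)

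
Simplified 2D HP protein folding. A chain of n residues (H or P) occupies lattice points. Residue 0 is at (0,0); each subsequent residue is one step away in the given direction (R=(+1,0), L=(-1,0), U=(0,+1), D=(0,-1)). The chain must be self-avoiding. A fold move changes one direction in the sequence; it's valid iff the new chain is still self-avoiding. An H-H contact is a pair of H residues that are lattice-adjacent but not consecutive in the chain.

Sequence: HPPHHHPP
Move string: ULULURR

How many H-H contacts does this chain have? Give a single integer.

Positions: [(0, 0), (0, 1), (-1, 1), (-1, 2), (-2, 2), (-2, 3), (-1, 3), (0, 3)]
No H-H contacts found.

Answer: 0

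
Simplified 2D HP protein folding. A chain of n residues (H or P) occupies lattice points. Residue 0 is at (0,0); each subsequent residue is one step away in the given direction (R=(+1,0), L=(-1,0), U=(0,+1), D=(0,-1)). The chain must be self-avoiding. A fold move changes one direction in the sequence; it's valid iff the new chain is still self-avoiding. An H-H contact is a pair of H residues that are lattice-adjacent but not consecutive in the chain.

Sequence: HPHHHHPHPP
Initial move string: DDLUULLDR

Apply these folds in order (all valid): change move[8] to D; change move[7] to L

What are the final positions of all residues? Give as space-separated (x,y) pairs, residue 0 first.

Answer: (0,0) (0,-1) (0,-2) (-1,-2) (-1,-1) (-1,0) (-2,0) (-3,0) (-4,0) (-4,-1)

Derivation:
Initial moves: DDLUULLDR
Fold: move[8]->D => DDLUULLDD (positions: [(0, 0), (0, -1), (0, -2), (-1, -2), (-1, -1), (-1, 0), (-2, 0), (-3, 0), (-3, -1), (-3, -2)])
Fold: move[7]->L => DDLUULLLD (positions: [(0, 0), (0, -1), (0, -2), (-1, -2), (-1, -1), (-1, 0), (-2, 0), (-3, 0), (-4, 0), (-4, -1)])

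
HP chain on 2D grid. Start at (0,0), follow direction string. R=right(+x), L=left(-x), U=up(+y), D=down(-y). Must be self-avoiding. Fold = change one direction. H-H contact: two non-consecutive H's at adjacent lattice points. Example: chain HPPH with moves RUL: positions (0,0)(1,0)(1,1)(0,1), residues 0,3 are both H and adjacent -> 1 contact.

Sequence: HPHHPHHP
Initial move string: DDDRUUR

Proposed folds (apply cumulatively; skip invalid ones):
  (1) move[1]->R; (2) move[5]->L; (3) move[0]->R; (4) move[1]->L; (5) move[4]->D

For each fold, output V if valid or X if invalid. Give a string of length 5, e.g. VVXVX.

Initial: DDDRUUR -> [(0, 0), (0, -1), (0, -2), (0, -3), (1, -3), (1, -2), (1, -1), (2, -1)]
Fold 1: move[1]->R => DRDRUUR VALID
Fold 2: move[5]->L => DRDRULR INVALID (collision), skipped
Fold 3: move[0]->R => RRDRUUR VALID
Fold 4: move[1]->L => RLDRUUR INVALID (collision), skipped
Fold 5: move[4]->D => RRDRDUR INVALID (collision), skipped

Answer: VXVXX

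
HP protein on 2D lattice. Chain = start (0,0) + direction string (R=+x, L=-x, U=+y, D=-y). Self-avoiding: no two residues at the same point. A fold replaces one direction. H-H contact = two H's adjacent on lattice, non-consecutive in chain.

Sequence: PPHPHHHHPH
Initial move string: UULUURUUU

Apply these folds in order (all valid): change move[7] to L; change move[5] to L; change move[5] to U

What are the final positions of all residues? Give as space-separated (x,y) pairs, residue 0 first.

Answer: (0,0) (0,1) (0,2) (-1,2) (-1,3) (-1,4) (-1,5) (-1,6) (-2,6) (-2,7)

Derivation:
Initial moves: UULUURUUU
Fold: move[7]->L => UULUURULU (positions: [(0, 0), (0, 1), (0, 2), (-1, 2), (-1, 3), (-1, 4), (0, 4), (0, 5), (-1, 5), (-1, 6)])
Fold: move[5]->L => UULUULULU (positions: [(0, 0), (0, 1), (0, 2), (-1, 2), (-1, 3), (-1, 4), (-2, 4), (-2, 5), (-3, 5), (-3, 6)])
Fold: move[5]->U => UULUUUULU (positions: [(0, 0), (0, 1), (0, 2), (-1, 2), (-1, 3), (-1, 4), (-1, 5), (-1, 6), (-2, 6), (-2, 7)])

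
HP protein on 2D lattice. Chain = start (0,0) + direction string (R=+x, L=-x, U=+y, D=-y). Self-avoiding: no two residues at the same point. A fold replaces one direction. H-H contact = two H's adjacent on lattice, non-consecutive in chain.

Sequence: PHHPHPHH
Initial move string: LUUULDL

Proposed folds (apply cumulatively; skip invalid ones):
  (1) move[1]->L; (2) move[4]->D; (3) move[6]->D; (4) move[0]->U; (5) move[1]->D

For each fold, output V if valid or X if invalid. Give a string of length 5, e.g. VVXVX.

Initial: LUUULDL -> [(0, 0), (-1, 0), (-1, 1), (-1, 2), (-1, 3), (-2, 3), (-2, 2), (-3, 2)]
Fold 1: move[1]->L => LLUULDL VALID
Fold 2: move[4]->D => LLUUDDL INVALID (collision), skipped
Fold 3: move[6]->D => LLUULDD VALID
Fold 4: move[0]->U => ULUULDD VALID
Fold 5: move[1]->D => UDUULDD INVALID (collision), skipped

Answer: VXVVX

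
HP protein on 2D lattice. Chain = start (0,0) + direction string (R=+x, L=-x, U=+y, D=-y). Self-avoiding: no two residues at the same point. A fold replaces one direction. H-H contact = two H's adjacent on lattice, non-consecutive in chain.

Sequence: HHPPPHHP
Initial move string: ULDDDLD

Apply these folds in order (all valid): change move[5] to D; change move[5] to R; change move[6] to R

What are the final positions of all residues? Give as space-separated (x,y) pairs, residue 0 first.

Initial moves: ULDDDLD
Fold: move[5]->D => ULDDDDD (positions: [(0, 0), (0, 1), (-1, 1), (-1, 0), (-1, -1), (-1, -2), (-1, -3), (-1, -4)])
Fold: move[5]->R => ULDDDRD (positions: [(0, 0), (0, 1), (-1, 1), (-1, 0), (-1, -1), (-1, -2), (0, -2), (0, -3)])
Fold: move[6]->R => ULDDDRR (positions: [(0, 0), (0, 1), (-1, 1), (-1, 0), (-1, -1), (-1, -2), (0, -2), (1, -2)])

Answer: (0,0) (0,1) (-1,1) (-1,0) (-1,-1) (-1,-2) (0,-2) (1,-2)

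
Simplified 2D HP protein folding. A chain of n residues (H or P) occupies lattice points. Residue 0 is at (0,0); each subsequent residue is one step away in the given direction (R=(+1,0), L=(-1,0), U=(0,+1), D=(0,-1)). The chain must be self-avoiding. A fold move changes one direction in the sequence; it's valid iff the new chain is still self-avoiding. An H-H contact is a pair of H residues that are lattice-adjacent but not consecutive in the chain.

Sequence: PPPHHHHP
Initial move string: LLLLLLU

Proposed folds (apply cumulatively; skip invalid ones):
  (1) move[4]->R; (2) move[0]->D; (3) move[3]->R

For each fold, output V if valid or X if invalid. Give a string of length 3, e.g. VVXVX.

Initial: LLLLLLU -> [(0, 0), (-1, 0), (-2, 0), (-3, 0), (-4, 0), (-5, 0), (-6, 0), (-6, 1)]
Fold 1: move[4]->R => LLLLRLU INVALID (collision), skipped
Fold 2: move[0]->D => DLLLLLU VALID
Fold 3: move[3]->R => DLLRLLU INVALID (collision), skipped

Answer: XVX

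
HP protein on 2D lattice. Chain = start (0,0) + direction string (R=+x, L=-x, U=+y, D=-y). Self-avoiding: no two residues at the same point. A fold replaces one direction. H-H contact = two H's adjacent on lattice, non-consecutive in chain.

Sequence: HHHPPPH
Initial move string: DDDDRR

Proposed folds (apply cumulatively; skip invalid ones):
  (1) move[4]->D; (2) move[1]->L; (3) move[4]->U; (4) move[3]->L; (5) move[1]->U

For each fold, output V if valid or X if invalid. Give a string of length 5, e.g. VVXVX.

Initial: DDDDRR -> [(0, 0), (0, -1), (0, -2), (0, -3), (0, -4), (1, -4), (2, -4)]
Fold 1: move[4]->D => DDDDDR VALID
Fold 2: move[1]->L => DLDDDR VALID
Fold 3: move[4]->U => DLDDUR INVALID (collision), skipped
Fold 4: move[3]->L => DLDLDR VALID
Fold 5: move[1]->U => DUDLDR INVALID (collision), skipped

Answer: VVXVX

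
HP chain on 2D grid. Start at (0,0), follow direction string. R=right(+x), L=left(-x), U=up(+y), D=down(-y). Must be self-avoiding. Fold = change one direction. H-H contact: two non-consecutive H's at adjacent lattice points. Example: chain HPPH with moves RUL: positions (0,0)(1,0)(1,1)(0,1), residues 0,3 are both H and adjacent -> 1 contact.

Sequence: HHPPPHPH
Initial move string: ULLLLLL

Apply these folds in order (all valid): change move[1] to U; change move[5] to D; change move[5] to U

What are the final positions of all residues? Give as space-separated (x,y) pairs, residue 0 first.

Answer: (0,0) (0,1) (0,2) (-1,2) (-2,2) (-3,2) (-3,3) (-4,3)

Derivation:
Initial moves: ULLLLLL
Fold: move[1]->U => UULLLLL (positions: [(0, 0), (0, 1), (0, 2), (-1, 2), (-2, 2), (-3, 2), (-4, 2), (-5, 2)])
Fold: move[5]->D => UULLLDL (positions: [(0, 0), (0, 1), (0, 2), (-1, 2), (-2, 2), (-3, 2), (-3, 1), (-4, 1)])
Fold: move[5]->U => UULLLUL (positions: [(0, 0), (0, 1), (0, 2), (-1, 2), (-2, 2), (-3, 2), (-3, 3), (-4, 3)])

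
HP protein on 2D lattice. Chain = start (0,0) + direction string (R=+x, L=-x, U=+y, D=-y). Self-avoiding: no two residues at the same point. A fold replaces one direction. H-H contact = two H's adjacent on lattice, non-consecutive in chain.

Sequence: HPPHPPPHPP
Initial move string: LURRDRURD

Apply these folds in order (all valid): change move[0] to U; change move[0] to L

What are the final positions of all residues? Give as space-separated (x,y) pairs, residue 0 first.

Initial moves: LURRDRURD
Fold: move[0]->U => UURRDRURD (positions: [(0, 0), (0, 1), (0, 2), (1, 2), (2, 2), (2, 1), (3, 1), (3, 2), (4, 2), (4, 1)])
Fold: move[0]->L => LURRDRURD (positions: [(0, 0), (-1, 0), (-1, 1), (0, 1), (1, 1), (1, 0), (2, 0), (2, 1), (3, 1), (3, 0)])

Answer: (0,0) (-1,0) (-1,1) (0,1) (1,1) (1,0) (2,0) (2,1) (3,1) (3,0)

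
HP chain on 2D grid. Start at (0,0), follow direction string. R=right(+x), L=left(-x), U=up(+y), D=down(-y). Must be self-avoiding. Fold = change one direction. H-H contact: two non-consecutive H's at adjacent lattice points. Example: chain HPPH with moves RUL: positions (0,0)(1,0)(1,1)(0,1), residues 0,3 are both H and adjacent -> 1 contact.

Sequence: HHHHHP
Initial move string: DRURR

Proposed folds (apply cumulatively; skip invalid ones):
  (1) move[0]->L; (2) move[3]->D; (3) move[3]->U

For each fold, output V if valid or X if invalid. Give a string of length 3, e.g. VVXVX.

Answer: XXV

Derivation:
Initial: DRURR -> [(0, 0), (0, -1), (1, -1), (1, 0), (2, 0), (3, 0)]
Fold 1: move[0]->L => LRURR INVALID (collision), skipped
Fold 2: move[3]->D => DRUDR INVALID (collision), skipped
Fold 3: move[3]->U => DRUUR VALID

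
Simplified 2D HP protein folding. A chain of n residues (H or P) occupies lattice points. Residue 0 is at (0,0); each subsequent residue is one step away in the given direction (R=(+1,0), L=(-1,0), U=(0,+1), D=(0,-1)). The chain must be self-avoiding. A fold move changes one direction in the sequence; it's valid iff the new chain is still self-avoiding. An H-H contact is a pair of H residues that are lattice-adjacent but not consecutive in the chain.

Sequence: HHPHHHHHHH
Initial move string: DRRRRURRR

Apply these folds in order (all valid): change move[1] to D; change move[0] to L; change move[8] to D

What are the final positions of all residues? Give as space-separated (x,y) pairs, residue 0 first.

Initial moves: DRRRRURRR
Fold: move[1]->D => DDRRRURRR (positions: [(0, 0), (0, -1), (0, -2), (1, -2), (2, -2), (3, -2), (3, -1), (4, -1), (5, -1), (6, -1)])
Fold: move[0]->L => LDRRRURRR (positions: [(0, 0), (-1, 0), (-1, -1), (0, -1), (1, -1), (2, -1), (2, 0), (3, 0), (4, 0), (5, 0)])
Fold: move[8]->D => LDRRRURRD (positions: [(0, 0), (-1, 0), (-1, -1), (0, -1), (1, -1), (2, -1), (2, 0), (3, 0), (4, 0), (4, -1)])

Answer: (0,0) (-1,0) (-1,-1) (0,-1) (1,-1) (2,-1) (2,0) (3,0) (4,0) (4,-1)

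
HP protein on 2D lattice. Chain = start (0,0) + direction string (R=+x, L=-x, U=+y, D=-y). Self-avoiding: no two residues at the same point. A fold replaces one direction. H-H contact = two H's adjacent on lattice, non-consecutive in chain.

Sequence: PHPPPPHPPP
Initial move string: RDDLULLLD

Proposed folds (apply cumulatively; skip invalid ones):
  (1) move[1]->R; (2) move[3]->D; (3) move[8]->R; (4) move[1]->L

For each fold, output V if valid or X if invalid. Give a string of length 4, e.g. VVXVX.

Initial: RDDLULLLD -> [(0, 0), (1, 0), (1, -1), (1, -2), (0, -2), (0, -1), (-1, -1), (-2, -1), (-3, -1), (-3, -2)]
Fold 1: move[1]->R => RRDLULLLD INVALID (collision), skipped
Fold 2: move[3]->D => RDDDULLLD INVALID (collision), skipped
Fold 3: move[8]->R => RDDLULLLR INVALID (collision), skipped
Fold 4: move[1]->L => RLDLULLLD INVALID (collision), skipped

Answer: XXXX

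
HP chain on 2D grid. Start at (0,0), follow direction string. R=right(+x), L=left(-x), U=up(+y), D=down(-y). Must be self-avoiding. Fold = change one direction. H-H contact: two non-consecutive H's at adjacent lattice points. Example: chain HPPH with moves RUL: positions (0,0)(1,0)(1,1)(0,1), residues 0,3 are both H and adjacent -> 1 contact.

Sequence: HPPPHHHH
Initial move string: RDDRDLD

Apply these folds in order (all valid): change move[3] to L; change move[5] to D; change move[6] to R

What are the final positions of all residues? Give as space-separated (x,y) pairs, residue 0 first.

Initial moves: RDDRDLD
Fold: move[3]->L => RDDLDLD (positions: [(0, 0), (1, 0), (1, -1), (1, -2), (0, -2), (0, -3), (-1, -3), (-1, -4)])
Fold: move[5]->D => RDDLDDD (positions: [(0, 0), (1, 0), (1, -1), (1, -2), (0, -2), (0, -3), (0, -4), (0, -5)])
Fold: move[6]->R => RDDLDDR (positions: [(0, 0), (1, 0), (1, -1), (1, -2), (0, -2), (0, -3), (0, -4), (1, -4)])

Answer: (0,0) (1,0) (1,-1) (1,-2) (0,-2) (0,-3) (0,-4) (1,-4)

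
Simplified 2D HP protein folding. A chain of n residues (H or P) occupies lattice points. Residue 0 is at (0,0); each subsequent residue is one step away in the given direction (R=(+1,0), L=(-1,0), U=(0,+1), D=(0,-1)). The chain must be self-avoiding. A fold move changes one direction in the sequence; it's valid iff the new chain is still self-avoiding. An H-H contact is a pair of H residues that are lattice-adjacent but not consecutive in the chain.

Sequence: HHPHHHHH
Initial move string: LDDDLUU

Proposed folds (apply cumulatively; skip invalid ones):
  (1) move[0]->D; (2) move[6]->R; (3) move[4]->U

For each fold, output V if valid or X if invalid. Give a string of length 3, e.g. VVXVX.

Answer: VXX

Derivation:
Initial: LDDDLUU -> [(0, 0), (-1, 0), (-1, -1), (-1, -2), (-1, -3), (-2, -3), (-2, -2), (-2, -1)]
Fold 1: move[0]->D => DDDDLUU VALID
Fold 2: move[6]->R => DDDDLUR INVALID (collision), skipped
Fold 3: move[4]->U => DDDDUUU INVALID (collision), skipped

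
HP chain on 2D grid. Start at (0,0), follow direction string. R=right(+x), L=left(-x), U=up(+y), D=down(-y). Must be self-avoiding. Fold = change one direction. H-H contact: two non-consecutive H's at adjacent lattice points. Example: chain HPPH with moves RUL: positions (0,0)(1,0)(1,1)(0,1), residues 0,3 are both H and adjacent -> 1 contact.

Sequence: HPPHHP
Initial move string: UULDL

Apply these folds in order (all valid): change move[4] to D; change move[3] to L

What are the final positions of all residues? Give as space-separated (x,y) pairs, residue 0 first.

Initial moves: UULDL
Fold: move[4]->D => UULDD (positions: [(0, 0), (0, 1), (0, 2), (-1, 2), (-1, 1), (-1, 0)])
Fold: move[3]->L => UULLD (positions: [(0, 0), (0, 1), (0, 2), (-1, 2), (-2, 2), (-2, 1)])

Answer: (0,0) (0,1) (0,2) (-1,2) (-2,2) (-2,1)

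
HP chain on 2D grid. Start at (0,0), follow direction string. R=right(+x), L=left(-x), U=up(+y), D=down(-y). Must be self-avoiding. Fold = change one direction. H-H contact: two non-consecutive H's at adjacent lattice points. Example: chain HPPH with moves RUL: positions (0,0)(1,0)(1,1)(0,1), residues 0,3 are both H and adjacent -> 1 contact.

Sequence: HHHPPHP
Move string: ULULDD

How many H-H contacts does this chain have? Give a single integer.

Positions: [(0, 0), (0, 1), (-1, 1), (-1, 2), (-2, 2), (-2, 1), (-2, 0)]
H-H contact: residue 2 @(-1,1) - residue 5 @(-2, 1)

Answer: 1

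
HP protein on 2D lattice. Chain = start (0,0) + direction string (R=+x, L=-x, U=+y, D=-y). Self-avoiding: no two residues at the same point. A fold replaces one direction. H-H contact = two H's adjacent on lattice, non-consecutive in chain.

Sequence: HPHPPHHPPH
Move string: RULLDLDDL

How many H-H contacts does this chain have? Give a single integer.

Answer: 1

Derivation:
Positions: [(0, 0), (1, 0), (1, 1), (0, 1), (-1, 1), (-1, 0), (-2, 0), (-2, -1), (-2, -2), (-3, -2)]
H-H contact: residue 0 @(0,0) - residue 5 @(-1, 0)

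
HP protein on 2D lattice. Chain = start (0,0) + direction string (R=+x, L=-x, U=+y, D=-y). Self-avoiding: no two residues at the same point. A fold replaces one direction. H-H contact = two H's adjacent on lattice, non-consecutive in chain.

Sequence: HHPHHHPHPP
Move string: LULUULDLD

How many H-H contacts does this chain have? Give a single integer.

Positions: [(0, 0), (-1, 0), (-1, 1), (-2, 1), (-2, 2), (-2, 3), (-3, 3), (-3, 2), (-4, 2), (-4, 1)]
H-H contact: residue 4 @(-2,2) - residue 7 @(-3, 2)

Answer: 1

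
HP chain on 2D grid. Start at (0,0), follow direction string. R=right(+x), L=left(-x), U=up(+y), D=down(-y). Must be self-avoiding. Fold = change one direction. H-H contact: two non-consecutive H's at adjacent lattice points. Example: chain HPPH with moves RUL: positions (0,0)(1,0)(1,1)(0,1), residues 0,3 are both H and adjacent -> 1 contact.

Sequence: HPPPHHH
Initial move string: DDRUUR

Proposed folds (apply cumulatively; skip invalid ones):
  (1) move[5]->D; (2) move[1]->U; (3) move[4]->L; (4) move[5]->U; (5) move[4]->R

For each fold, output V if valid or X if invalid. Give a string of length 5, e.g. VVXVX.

Initial: DDRUUR -> [(0, 0), (0, -1), (0, -2), (1, -2), (1, -1), (1, 0), (2, 0)]
Fold 1: move[5]->D => DDRUUD INVALID (collision), skipped
Fold 2: move[1]->U => DURUUR INVALID (collision), skipped
Fold 3: move[4]->L => DDRULR INVALID (collision), skipped
Fold 4: move[5]->U => DDRUUU VALID
Fold 5: move[4]->R => DDRURU VALID

Answer: XXXVV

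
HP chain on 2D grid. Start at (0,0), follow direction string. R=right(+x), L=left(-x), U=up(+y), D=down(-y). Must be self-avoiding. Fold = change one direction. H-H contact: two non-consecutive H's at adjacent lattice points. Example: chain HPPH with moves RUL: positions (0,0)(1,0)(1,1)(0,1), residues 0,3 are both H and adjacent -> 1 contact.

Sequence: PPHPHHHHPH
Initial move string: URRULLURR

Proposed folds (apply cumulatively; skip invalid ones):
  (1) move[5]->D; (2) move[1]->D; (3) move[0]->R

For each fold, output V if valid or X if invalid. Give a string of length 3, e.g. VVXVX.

Initial: URRULLURR -> [(0, 0), (0, 1), (1, 1), (2, 1), (2, 2), (1, 2), (0, 2), (0, 3), (1, 3), (2, 3)]
Fold 1: move[5]->D => URRULDURR INVALID (collision), skipped
Fold 2: move[1]->D => UDRULLURR INVALID (collision), skipped
Fold 3: move[0]->R => RRRULLURR VALID

Answer: XXV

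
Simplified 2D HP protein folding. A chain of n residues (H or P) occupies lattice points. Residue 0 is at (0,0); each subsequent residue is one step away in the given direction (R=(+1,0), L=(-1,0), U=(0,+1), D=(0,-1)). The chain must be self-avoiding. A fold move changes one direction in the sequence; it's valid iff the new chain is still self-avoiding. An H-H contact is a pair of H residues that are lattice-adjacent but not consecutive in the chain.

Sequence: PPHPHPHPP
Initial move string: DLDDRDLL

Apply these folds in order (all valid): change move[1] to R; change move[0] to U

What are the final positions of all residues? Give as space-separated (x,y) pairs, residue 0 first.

Initial moves: DLDDRDLL
Fold: move[1]->R => DRDDRDLL (positions: [(0, 0), (0, -1), (1, -1), (1, -2), (1, -3), (2, -3), (2, -4), (1, -4), (0, -4)])
Fold: move[0]->U => URDDRDLL (positions: [(0, 0), (0, 1), (1, 1), (1, 0), (1, -1), (2, -1), (2, -2), (1, -2), (0, -2)])

Answer: (0,0) (0,1) (1,1) (1,0) (1,-1) (2,-1) (2,-2) (1,-2) (0,-2)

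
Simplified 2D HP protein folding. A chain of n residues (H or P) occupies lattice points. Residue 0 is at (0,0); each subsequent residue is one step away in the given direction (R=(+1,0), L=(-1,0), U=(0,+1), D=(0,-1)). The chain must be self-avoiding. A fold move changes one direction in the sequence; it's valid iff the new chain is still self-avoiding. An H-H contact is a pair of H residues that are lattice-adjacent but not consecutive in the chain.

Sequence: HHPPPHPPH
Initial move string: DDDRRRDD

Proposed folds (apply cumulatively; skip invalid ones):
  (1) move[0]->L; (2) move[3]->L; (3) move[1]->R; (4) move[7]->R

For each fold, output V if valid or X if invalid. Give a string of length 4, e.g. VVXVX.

Answer: VXXV

Derivation:
Initial: DDDRRRDD -> [(0, 0), (0, -1), (0, -2), (0, -3), (1, -3), (2, -3), (3, -3), (3, -4), (3, -5)]
Fold 1: move[0]->L => LDDRRRDD VALID
Fold 2: move[3]->L => LDDLRRDD INVALID (collision), skipped
Fold 3: move[1]->R => LRDRRRDD INVALID (collision), skipped
Fold 4: move[7]->R => LDDRRRDR VALID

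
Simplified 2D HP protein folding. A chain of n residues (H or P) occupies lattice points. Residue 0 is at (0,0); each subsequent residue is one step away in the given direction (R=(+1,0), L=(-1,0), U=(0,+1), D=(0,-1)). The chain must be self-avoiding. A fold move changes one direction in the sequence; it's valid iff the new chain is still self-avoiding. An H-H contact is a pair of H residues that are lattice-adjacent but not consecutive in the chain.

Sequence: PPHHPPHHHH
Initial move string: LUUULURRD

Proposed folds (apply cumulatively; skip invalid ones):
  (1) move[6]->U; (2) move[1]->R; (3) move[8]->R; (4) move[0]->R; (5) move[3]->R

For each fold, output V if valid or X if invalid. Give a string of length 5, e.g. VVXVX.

Answer: VXVVX

Derivation:
Initial: LUUULURRD -> [(0, 0), (-1, 0), (-1, 1), (-1, 2), (-1, 3), (-2, 3), (-2, 4), (-1, 4), (0, 4), (0, 3)]
Fold 1: move[6]->U => LUUULUURD VALID
Fold 2: move[1]->R => LRUULUURD INVALID (collision), skipped
Fold 3: move[8]->R => LUUULUURR VALID
Fold 4: move[0]->R => RUUULUURR VALID
Fold 5: move[3]->R => RUURLUURR INVALID (collision), skipped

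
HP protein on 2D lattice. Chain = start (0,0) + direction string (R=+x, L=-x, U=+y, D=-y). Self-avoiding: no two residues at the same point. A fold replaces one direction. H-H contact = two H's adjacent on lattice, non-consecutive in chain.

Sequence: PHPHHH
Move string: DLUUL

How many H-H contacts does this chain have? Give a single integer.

Answer: 0

Derivation:
Positions: [(0, 0), (0, -1), (-1, -1), (-1, 0), (-1, 1), (-2, 1)]
No H-H contacts found.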